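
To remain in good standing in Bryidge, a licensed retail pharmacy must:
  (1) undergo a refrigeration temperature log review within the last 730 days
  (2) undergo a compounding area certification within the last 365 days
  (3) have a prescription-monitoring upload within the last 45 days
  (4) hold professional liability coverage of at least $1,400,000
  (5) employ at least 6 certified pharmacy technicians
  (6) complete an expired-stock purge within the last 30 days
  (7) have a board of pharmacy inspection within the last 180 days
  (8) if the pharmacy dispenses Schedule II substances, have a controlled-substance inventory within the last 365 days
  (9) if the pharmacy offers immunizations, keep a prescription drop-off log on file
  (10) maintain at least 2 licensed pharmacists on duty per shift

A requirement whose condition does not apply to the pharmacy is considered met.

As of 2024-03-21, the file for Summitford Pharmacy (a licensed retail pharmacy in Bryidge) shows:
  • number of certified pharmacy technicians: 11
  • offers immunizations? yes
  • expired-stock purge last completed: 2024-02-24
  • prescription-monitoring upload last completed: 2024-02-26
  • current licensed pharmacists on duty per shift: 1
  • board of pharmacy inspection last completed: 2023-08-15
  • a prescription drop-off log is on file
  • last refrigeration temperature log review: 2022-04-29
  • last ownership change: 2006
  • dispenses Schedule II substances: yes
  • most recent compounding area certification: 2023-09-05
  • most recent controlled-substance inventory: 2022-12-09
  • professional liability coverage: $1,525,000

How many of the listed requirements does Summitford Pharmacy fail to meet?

1. refrigeration temperature log review 692 days ago vs limit 730 → met
2. compounding area certification 198 days ago vs limit 365 → met
3. prescription-monitoring upload 24 days ago vs limit 45 → met
4. professional liability coverage $1,525,000 ≥ $1,400,000 → met
5. certified pharmacy technicians 11 ≥ 6 → met
6. expired-stock purge 26 days ago vs limit 30 → met
7. board of pharmacy inspection 219 days ago vs limit 180 → not met
8. condition 'dispenses Schedule II substances' holds; controlled-substance inventory 468 days ago vs limit 365 → not met
9. condition 'offers immunizations' holds; prescription drop-off log present → met
10. licensed pharmacists on duty per shift 1 < 2 → not met
Not met: 3 of 10

3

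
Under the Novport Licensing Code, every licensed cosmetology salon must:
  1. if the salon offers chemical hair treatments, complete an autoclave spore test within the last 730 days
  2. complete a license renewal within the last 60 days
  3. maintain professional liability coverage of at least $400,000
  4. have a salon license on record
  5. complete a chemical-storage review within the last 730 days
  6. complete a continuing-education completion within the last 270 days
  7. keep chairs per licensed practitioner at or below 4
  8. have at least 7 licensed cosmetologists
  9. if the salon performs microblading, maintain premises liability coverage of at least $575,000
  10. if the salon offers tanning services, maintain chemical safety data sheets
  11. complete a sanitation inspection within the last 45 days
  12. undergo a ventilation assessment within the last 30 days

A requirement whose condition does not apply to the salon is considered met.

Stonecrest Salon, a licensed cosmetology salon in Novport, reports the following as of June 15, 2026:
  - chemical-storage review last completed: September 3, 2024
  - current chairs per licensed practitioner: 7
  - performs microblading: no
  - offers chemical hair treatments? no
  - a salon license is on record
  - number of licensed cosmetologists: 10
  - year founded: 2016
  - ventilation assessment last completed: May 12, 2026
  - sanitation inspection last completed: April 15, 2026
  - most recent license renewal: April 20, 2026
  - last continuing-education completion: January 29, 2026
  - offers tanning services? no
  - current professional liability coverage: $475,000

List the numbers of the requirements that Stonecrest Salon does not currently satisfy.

1. condition 'offers chemical hair treatments' does not hold → requirement n/a → met
2. license renewal 56 days ago vs limit 60 → met
3. professional liability coverage $475,000 ≥ $400,000 → met
4. salon license present → met
5. chemical-storage review 650 days ago vs limit 730 → met
6. continuing-education completion 137 days ago vs limit 270 → met
7. chairs per licensed practitioner 7 > 4 → not met
8. licensed cosmetologists 10 ≥ 7 → met
9. condition 'performs microblading' does not hold → requirement n/a → met
10. condition 'offers tanning services' does not hold → requirement n/a → met
11. sanitation inspection 61 days ago vs limit 45 → not met
12. ventilation assessment 34 days ago vs limit 30 → not met
Not met: 7, 11, 12

7, 11, 12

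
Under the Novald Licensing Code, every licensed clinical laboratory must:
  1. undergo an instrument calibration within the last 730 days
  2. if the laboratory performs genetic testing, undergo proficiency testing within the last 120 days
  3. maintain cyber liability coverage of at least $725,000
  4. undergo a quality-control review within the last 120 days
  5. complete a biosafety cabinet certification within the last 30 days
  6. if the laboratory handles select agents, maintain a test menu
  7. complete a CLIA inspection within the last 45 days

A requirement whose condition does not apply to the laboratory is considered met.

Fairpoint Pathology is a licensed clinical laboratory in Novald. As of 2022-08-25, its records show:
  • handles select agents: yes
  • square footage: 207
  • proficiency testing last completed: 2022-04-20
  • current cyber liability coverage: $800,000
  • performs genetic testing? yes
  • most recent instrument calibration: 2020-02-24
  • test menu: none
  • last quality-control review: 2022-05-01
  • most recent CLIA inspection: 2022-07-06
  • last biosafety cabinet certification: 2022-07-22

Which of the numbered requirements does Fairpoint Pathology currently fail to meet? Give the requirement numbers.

1. instrument calibration 913 days ago vs limit 730 → not met
2. condition 'performs genetic testing' holds; proficiency testing 127 days ago vs limit 120 → not met
3. cyber liability coverage $800,000 ≥ $725,000 → met
4. quality-control review 116 days ago vs limit 120 → met
5. biosafety cabinet certification 34 days ago vs limit 30 → not met
6. condition 'handles select agents' holds; test menu absent → not met
7. CLIA inspection 50 days ago vs limit 45 → not met
Not met: 1, 2, 5, 6, 7

1, 2, 5, 6, 7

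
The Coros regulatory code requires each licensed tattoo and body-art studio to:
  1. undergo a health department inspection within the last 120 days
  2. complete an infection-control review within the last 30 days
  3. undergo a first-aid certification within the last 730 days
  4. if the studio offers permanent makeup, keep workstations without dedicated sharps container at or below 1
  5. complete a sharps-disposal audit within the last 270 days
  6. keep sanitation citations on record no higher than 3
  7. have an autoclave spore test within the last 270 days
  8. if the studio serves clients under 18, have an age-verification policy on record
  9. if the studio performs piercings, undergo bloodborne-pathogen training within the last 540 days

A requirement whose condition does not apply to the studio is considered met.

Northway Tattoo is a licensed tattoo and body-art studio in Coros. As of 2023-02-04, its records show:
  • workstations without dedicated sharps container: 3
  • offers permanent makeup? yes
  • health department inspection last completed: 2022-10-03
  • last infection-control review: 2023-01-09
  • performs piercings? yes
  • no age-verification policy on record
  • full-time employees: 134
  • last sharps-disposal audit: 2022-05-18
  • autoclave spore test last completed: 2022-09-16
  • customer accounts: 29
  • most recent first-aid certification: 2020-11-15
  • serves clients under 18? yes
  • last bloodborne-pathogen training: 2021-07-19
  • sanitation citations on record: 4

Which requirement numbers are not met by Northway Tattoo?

1, 3, 4, 6, 8, 9

1. health department inspection 124 days ago vs limit 120 → not met
2. infection-control review 26 days ago vs limit 30 → met
3. first-aid certification 811 days ago vs limit 730 → not met
4. condition 'offers permanent makeup' holds; workstations without dedicated sharps container 3 > 1 → not met
5. sharps-disposal audit 262 days ago vs limit 270 → met
6. sanitation citations on record 4 > 3 → not met
7. autoclave spore test 141 days ago vs limit 270 → met
8. condition 'serves clients under 18' holds; age-verification policy absent → not met
9. condition 'performs piercings' holds; bloodborne-pathogen training 565 days ago vs limit 540 → not met
Not met: 1, 3, 4, 6, 8, 9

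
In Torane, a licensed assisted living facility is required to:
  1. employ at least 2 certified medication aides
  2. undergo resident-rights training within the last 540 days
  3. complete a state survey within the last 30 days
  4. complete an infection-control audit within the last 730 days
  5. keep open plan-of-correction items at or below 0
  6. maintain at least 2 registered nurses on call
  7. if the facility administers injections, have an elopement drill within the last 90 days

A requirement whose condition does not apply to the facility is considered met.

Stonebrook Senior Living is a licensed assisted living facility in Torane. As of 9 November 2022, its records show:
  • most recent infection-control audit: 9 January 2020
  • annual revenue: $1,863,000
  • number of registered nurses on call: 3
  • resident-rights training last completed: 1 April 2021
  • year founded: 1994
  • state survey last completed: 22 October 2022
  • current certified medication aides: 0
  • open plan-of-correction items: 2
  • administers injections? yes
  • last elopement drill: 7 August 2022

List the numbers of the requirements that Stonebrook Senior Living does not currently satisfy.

1, 2, 4, 5, 7

1. certified medication aides 0 < 2 → not met
2. resident-rights training 587 days ago vs limit 540 → not met
3. state survey 18 days ago vs limit 30 → met
4. infection-control audit 1035 days ago vs limit 730 → not met
5. open plan-of-correction items 2 > 0 → not met
6. registered nurses on call 3 ≥ 2 → met
7. condition 'administers injections' holds; elopement drill 94 days ago vs limit 90 → not met
Not met: 1, 2, 4, 5, 7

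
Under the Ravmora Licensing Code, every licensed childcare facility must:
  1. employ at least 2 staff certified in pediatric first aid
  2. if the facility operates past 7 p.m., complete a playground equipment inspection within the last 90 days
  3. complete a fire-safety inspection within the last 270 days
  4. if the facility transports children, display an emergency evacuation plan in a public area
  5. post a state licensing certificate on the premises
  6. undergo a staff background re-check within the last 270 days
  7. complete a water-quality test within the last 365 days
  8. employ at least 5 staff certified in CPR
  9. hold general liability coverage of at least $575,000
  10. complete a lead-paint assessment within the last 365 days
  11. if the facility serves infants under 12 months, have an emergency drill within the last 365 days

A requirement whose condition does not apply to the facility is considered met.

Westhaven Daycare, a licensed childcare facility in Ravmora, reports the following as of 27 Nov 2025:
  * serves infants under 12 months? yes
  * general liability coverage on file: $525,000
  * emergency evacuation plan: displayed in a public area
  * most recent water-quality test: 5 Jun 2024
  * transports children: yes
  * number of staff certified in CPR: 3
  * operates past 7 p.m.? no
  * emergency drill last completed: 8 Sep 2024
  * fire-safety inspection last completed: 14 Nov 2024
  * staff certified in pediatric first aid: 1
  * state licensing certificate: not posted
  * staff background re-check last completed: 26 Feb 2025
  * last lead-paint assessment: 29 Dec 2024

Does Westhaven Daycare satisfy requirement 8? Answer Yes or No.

No

8. staff certified in CPR 3 < 5 → not met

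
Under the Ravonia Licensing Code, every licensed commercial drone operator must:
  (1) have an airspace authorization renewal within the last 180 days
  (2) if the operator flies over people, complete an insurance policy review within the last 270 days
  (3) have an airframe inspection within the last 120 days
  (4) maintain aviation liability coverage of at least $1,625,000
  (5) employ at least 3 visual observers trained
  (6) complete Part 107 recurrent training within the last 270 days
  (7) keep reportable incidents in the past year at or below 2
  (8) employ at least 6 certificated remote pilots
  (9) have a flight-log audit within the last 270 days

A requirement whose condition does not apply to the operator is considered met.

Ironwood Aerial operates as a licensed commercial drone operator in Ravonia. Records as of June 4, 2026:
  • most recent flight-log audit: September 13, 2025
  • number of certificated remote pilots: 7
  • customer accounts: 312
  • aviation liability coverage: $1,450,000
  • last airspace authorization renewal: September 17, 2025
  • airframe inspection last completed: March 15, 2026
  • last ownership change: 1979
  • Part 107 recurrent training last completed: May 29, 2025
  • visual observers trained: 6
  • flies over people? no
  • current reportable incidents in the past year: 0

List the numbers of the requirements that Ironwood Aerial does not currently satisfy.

1, 4, 6

1. airspace authorization renewal 260 days ago vs limit 180 → not met
2. condition 'flies over people' does not hold → requirement n/a → met
3. airframe inspection 81 days ago vs limit 120 → met
4. aviation liability coverage $1,450,000 < $1,625,000 → not met
5. visual observers trained 6 ≥ 3 → met
6. Part 107 recurrent training 371 days ago vs limit 270 → not met
7. reportable incidents in the past year 0 ≤ 2 → met
8. certificated remote pilots 7 ≥ 6 → met
9. flight-log audit 264 days ago vs limit 270 → met
Not met: 1, 4, 6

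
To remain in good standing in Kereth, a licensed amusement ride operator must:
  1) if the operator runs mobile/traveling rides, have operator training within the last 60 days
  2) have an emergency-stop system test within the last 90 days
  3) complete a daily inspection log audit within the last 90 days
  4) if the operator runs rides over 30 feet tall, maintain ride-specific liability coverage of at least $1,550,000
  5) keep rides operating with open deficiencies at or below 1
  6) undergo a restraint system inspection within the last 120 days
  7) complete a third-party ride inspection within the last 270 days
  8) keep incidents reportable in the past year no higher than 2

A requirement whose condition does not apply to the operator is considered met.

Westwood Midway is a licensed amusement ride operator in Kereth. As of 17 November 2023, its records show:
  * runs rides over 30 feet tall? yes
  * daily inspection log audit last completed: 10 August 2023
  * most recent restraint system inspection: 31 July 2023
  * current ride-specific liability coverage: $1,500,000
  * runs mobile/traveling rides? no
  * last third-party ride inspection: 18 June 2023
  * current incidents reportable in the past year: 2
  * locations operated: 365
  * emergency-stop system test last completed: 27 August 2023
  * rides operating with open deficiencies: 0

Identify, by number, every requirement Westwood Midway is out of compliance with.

3, 4

1. condition 'runs mobile/traveling rides' does not hold → requirement n/a → met
2. emergency-stop system test 82 days ago vs limit 90 → met
3. daily inspection log audit 99 days ago vs limit 90 → not met
4. condition 'runs rides over 30 feet tall' holds; ride-specific liability coverage $1,500,000 < $1,550,000 → not met
5. rides operating with open deficiencies 0 ≤ 1 → met
6. restraint system inspection 109 days ago vs limit 120 → met
7. third-party ride inspection 152 days ago vs limit 270 → met
8. incidents reportable in the past year 2 ≤ 2 → met
Not met: 3, 4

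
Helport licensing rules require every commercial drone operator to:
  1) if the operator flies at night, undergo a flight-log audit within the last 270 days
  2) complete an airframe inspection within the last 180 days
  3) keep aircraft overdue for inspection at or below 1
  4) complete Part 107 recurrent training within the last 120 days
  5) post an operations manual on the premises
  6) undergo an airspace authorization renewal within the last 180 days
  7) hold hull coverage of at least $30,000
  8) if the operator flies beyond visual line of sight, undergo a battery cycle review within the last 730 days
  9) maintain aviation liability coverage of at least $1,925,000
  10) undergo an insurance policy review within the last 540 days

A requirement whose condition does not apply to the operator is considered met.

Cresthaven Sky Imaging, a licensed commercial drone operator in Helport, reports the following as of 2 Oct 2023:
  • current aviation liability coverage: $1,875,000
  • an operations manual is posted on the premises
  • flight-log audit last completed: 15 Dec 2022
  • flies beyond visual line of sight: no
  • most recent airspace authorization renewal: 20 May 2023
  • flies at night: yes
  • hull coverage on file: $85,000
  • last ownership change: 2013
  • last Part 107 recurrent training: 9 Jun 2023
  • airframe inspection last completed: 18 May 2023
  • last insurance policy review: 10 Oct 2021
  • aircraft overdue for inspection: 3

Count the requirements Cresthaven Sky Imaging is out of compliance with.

4

1. condition 'flies at night' holds; flight-log audit 291 days ago vs limit 270 → not met
2. airframe inspection 137 days ago vs limit 180 → met
3. aircraft overdue for inspection 3 > 1 → not met
4. Part 107 recurrent training 115 days ago vs limit 120 → met
5. operations manual present → met
6. airspace authorization renewal 135 days ago vs limit 180 → met
7. hull coverage $85,000 ≥ $30,000 → met
8. condition 'flies beyond visual line of sight' does not hold → requirement n/a → met
9. aviation liability coverage $1,875,000 < $1,925,000 → not met
10. insurance policy review 722 days ago vs limit 540 → not met
Not met: 4 of 10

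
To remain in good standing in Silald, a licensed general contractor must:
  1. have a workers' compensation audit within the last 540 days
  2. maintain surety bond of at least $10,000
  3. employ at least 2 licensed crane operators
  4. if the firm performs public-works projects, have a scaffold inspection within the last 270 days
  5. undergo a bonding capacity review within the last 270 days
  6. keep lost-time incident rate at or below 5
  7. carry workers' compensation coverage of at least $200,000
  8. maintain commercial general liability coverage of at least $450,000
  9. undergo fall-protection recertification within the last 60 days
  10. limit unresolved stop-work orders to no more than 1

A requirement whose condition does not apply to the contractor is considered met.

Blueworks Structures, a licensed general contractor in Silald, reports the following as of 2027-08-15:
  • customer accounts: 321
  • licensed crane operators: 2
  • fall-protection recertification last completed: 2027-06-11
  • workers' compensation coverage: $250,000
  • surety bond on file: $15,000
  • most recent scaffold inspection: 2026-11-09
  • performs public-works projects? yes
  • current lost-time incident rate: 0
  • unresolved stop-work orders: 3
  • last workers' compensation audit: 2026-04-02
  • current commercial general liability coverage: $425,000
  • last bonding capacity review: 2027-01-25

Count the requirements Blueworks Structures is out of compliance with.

4

1. workers' compensation audit 500 days ago vs limit 540 → met
2. surety bond $15,000 ≥ $10,000 → met
3. licensed crane operators 2 ≥ 2 → met
4. condition 'performs public-works projects' holds; scaffold inspection 279 days ago vs limit 270 → not met
5. bonding capacity review 202 days ago vs limit 270 → met
6. lost-time incident rate 0 ≤ 5 → met
7. workers' compensation coverage $250,000 ≥ $200,000 → met
8. commercial general liability coverage $425,000 < $450,000 → not met
9. fall-protection recertification 65 days ago vs limit 60 → not met
10. unresolved stop-work orders 3 > 1 → not met
Not met: 4 of 10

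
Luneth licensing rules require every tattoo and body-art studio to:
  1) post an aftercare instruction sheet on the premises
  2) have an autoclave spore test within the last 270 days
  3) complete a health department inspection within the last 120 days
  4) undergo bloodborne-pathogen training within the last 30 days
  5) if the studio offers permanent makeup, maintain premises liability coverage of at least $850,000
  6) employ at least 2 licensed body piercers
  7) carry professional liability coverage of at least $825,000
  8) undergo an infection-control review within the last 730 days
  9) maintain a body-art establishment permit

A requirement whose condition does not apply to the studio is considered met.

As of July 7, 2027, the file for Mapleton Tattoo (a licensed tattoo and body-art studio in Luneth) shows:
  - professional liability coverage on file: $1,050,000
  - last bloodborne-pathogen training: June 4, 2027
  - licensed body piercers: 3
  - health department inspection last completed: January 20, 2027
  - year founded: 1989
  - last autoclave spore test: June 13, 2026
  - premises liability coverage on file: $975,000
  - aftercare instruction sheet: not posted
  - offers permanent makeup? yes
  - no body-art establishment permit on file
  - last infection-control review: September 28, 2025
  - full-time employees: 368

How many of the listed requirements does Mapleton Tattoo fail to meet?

5

1. aftercare instruction sheet absent → not met
2. autoclave spore test 389 days ago vs limit 270 → not met
3. health department inspection 168 days ago vs limit 120 → not met
4. bloodborne-pathogen training 33 days ago vs limit 30 → not met
5. condition 'offers permanent makeup' holds; premises liability coverage $975,000 ≥ $850,000 → met
6. licensed body piercers 3 ≥ 2 → met
7. professional liability coverage $1,050,000 ≥ $825,000 → met
8. infection-control review 647 days ago vs limit 730 → met
9. body-art establishment permit absent → not met
Not met: 5 of 9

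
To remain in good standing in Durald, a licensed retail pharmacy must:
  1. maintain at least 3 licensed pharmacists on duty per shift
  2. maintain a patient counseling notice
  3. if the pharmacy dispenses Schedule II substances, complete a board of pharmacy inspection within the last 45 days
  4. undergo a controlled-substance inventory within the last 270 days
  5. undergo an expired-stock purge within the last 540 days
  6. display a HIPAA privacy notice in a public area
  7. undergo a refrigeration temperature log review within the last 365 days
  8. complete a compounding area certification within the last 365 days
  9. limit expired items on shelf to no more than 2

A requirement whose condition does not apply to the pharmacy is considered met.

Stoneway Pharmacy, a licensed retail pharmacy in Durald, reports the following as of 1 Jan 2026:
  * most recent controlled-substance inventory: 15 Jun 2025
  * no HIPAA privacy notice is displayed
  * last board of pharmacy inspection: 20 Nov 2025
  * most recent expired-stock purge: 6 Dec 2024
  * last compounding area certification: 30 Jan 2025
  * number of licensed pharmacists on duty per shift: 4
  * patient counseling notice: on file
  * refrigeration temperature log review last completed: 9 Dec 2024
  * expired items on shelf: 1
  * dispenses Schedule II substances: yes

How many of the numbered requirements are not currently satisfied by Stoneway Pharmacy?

2

1. licensed pharmacists on duty per shift 4 ≥ 3 → met
2. patient counseling notice present → met
3. condition 'dispenses Schedule II substances' holds; board of pharmacy inspection 42 days ago vs limit 45 → met
4. controlled-substance inventory 200 days ago vs limit 270 → met
5. expired-stock purge 391 days ago vs limit 540 → met
6. HIPAA privacy notice absent → not met
7. refrigeration temperature log review 388 days ago vs limit 365 → not met
8. compounding area certification 336 days ago vs limit 365 → met
9. expired items on shelf 1 ≤ 2 → met
Not met: 2 of 9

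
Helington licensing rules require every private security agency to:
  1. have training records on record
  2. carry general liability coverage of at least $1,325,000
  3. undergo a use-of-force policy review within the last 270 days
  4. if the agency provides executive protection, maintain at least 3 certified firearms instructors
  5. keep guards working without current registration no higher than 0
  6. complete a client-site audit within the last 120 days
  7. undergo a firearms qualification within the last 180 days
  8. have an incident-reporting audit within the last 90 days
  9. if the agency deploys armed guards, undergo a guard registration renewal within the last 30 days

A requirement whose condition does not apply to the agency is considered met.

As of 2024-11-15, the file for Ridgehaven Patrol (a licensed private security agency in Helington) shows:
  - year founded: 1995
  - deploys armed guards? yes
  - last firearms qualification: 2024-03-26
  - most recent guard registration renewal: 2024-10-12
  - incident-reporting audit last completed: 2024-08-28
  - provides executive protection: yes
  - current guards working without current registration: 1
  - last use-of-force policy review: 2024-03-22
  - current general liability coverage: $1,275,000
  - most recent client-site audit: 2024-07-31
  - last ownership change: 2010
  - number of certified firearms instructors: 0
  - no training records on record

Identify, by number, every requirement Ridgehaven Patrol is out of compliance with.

1, 2, 4, 5, 7, 9

1. training records absent → not met
2. general liability coverage $1,275,000 < $1,325,000 → not met
3. use-of-force policy review 238 days ago vs limit 270 → met
4. condition 'provides executive protection' holds; certified firearms instructors 0 < 3 → not met
5. guards working without current registration 1 > 0 → not met
6. client-site audit 107 days ago vs limit 120 → met
7. firearms qualification 234 days ago vs limit 180 → not met
8. incident-reporting audit 79 days ago vs limit 90 → met
9. condition 'deploys armed guards' holds; guard registration renewal 34 days ago vs limit 30 → not met
Not met: 1, 2, 4, 5, 7, 9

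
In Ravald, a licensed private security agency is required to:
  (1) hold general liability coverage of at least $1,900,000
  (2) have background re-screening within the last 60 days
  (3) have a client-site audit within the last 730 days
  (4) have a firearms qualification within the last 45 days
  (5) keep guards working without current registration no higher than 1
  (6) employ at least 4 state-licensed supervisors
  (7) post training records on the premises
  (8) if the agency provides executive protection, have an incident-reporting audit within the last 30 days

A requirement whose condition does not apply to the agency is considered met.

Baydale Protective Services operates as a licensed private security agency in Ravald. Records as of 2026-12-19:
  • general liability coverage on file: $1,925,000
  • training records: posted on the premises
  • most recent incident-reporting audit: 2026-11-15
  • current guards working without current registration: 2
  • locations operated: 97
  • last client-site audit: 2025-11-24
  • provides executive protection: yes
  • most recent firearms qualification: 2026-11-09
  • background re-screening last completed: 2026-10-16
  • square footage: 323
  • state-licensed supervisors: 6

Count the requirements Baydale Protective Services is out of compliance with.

3

1. general liability coverage $1,925,000 ≥ $1,900,000 → met
2. background re-screening 64 days ago vs limit 60 → not met
3. client-site audit 390 days ago vs limit 730 → met
4. firearms qualification 40 days ago vs limit 45 → met
5. guards working without current registration 2 > 1 → not met
6. state-licensed supervisors 6 ≥ 4 → met
7. training records present → met
8. condition 'provides executive protection' holds; incident-reporting audit 34 days ago vs limit 30 → not met
Not met: 3 of 8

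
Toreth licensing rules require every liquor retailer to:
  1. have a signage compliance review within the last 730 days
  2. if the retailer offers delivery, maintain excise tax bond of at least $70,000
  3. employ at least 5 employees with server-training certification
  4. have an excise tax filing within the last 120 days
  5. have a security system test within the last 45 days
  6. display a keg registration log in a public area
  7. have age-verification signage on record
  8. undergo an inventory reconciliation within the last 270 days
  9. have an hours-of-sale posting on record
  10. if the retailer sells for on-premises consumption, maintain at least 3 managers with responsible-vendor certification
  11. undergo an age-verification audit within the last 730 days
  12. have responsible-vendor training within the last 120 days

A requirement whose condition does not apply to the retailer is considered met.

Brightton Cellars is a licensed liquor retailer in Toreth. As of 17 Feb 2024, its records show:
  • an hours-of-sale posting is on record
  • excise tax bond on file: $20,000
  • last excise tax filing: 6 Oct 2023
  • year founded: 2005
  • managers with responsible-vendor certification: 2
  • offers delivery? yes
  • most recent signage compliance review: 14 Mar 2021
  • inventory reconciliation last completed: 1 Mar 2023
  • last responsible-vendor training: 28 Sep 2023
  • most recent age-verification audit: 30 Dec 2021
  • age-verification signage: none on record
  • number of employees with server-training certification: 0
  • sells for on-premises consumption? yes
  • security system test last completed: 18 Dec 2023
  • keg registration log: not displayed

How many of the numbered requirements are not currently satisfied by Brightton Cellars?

1. signage compliance review 1070 days ago vs limit 730 → not met
2. condition 'offers delivery' holds; excise tax bond $20,000 < $70,000 → not met
3. employees with server-training certification 0 < 5 → not met
4. excise tax filing 134 days ago vs limit 120 → not met
5. security system test 61 days ago vs limit 45 → not met
6. keg registration log absent → not met
7. age-verification signage absent → not met
8. inventory reconciliation 353 days ago vs limit 270 → not met
9. hours-of-sale posting present → met
10. condition 'sells for on-premises consumption' holds; managers with responsible-vendor certification 2 < 3 → not met
11. age-verification audit 779 days ago vs limit 730 → not met
12. responsible-vendor training 142 days ago vs limit 120 → not met
Not met: 11 of 12

11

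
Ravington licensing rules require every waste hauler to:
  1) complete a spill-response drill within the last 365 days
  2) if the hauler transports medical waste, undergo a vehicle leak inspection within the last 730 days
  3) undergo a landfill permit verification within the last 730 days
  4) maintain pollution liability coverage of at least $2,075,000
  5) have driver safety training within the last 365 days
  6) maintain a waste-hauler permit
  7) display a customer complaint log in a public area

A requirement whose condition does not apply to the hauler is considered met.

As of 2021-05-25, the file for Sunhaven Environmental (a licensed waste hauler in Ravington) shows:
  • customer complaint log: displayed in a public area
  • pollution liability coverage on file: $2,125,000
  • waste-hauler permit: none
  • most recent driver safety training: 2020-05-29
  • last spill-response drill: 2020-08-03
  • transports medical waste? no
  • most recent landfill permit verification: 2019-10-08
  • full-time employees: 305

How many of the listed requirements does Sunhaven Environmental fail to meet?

1. spill-response drill 295 days ago vs limit 365 → met
2. condition 'transports medical waste' does not hold → requirement n/a → met
3. landfill permit verification 595 days ago vs limit 730 → met
4. pollution liability coverage $2,125,000 ≥ $2,075,000 → met
5. driver safety training 361 days ago vs limit 365 → met
6. waste-hauler permit absent → not met
7. customer complaint log present → met
Not met: 1 of 7

1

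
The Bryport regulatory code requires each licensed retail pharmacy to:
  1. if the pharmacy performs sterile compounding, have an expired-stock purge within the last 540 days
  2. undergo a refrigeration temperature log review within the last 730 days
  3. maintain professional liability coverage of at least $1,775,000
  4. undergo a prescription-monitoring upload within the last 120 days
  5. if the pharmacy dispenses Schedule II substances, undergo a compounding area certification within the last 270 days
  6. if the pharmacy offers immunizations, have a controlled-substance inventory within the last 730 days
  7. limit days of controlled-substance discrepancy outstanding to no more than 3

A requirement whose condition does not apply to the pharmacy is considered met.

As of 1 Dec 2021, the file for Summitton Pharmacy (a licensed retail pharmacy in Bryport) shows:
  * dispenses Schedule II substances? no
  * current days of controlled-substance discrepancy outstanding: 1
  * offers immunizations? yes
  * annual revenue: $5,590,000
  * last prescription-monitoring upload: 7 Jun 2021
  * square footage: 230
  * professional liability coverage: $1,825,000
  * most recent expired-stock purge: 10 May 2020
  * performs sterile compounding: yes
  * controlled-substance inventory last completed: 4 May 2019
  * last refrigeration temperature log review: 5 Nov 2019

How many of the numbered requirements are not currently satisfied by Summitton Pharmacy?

1. condition 'performs sterile compounding' holds; expired-stock purge 570 days ago vs limit 540 → not met
2. refrigeration temperature log review 757 days ago vs limit 730 → not met
3. professional liability coverage $1,825,000 ≥ $1,775,000 → met
4. prescription-monitoring upload 177 days ago vs limit 120 → not met
5. condition 'dispenses Schedule II substances' does not hold → requirement n/a → met
6. condition 'offers immunizations' holds; controlled-substance inventory 942 days ago vs limit 730 → not met
7. days of controlled-substance discrepancy outstanding 1 ≤ 3 → met
Not met: 4 of 7

4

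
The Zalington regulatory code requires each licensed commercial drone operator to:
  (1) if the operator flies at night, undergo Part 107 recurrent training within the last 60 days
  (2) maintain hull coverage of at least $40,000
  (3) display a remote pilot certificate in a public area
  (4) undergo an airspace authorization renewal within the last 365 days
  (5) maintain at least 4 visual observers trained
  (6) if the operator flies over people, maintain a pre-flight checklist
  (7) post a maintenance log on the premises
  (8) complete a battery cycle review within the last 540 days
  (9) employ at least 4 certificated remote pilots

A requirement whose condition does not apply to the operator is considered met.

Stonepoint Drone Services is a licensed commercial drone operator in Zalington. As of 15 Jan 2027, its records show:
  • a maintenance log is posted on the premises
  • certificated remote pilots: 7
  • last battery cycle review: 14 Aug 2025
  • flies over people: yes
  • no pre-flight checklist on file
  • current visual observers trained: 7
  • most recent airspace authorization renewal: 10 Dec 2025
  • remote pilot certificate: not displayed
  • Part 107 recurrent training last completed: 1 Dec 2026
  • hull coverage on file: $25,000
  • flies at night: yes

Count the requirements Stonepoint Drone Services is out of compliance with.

4

1. condition 'flies at night' holds; Part 107 recurrent training 45 days ago vs limit 60 → met
2. hull coverage $25,000 < $40,000 → not met
3. remote pilot certificate absent → not met
4. airspace authorization renewal 401 days ago vs limit 365 → not met
5. visual observers trained 7 ≥ 4 → met
6. condition 'flies over people' holds; pre-flight checklist absent → not met
7. maintenance log present → met
8. battery cycle review 519 days ago vs limit 540 → met
9. certificated remote pilots 7 ≥ 4 → met
Not met: 4 of 9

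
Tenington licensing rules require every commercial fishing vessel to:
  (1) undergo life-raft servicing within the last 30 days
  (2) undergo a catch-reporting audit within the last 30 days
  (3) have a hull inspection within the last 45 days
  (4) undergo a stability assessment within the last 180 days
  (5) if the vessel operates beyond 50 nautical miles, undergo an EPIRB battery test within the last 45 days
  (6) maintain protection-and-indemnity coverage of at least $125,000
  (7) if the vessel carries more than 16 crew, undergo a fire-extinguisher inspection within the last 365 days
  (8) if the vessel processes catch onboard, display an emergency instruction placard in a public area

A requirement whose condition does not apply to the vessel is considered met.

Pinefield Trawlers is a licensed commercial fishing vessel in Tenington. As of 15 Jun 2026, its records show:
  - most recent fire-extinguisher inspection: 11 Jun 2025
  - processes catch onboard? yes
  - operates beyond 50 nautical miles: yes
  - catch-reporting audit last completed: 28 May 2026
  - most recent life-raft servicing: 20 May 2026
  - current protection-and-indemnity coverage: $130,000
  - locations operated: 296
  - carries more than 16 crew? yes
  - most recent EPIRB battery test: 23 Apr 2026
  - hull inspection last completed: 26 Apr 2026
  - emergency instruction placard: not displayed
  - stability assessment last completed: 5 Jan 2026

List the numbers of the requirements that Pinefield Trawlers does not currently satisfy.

3, 5, 7, 8

1. life-raft servicing 26 days ago vs limit 30 → met
2. catch-reporting audit 18 days ago vs limit 30 → met
3. hull inspection 50 days ago vs limit 45 → not met
4. stability assessment 161 days ago vs limit 180 → met
5. condition 'operates beyond 50 nautical miles' holds; EPIRB battery test 53 days ago vs limit 45 → not met
6. protection-and-indemnity coverage $130,000 ≥ $125,000 → met
7. condition 'carries more than 16 crew' holds; fire-extinguisher inspection 369 days ago vs limit 365 → not met
8. condition 'processes catch onboard' holds; emergency instruction placard absent → not met
Not met: 3, 5, 7, 8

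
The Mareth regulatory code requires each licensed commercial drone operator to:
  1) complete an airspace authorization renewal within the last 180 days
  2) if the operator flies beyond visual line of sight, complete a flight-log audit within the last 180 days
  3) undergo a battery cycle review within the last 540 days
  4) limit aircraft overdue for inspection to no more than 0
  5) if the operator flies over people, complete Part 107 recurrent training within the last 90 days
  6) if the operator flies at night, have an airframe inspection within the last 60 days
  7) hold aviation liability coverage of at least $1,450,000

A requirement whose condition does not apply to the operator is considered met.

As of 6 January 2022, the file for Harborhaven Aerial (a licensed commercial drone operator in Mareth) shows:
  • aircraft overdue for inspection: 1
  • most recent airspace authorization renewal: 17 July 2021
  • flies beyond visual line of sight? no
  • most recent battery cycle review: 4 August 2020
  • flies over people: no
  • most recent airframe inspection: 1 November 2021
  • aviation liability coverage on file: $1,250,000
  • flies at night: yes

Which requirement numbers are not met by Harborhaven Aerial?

4, 6, 7

1. airspace authorization renewal 173 days ago vs limit 180 → met
2. condition 'flies beyond visual line of sight' does not hold → requirement n/a → met
3. battery cycle review 520 days ago vs limit 540 → met
4. aircraft overdue for inspection 1 > 0 → not met
5. condition 'flies over people' does not hold → requirement n/a → met
6. condition 'flies at night' holds; airframe inspection 66 days ago vs limit 60 → not met
7. aviation liability coverage $1,250,000 < $1,450,000 → not met
Not met: 4, 6, 7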